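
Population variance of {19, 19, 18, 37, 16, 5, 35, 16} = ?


Mean = 20.6250
Squared deviations: 2.6406, 2.6406, 6.8906, 268.1406, 21.3906, 244.1406, 206.6406, 21.3906
Sum = 773.8750
Variance = 773.8750/8 = 96.7344

Variance = 96.7344


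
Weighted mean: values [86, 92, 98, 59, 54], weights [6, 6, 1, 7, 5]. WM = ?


Numerator = 86*6 + 92*6 + 98*1 + 59*7 + 54*5 = 1849
Denominator = 6 + 6 + 1 + 7 + 5 = 25
WM = 1849/25 = 73.9600

WM = 73.9600


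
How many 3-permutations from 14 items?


P(14,3) = 14!/11!
= 87178291200/39916800
= 2184

P(14,3) = 2184


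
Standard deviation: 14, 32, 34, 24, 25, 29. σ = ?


Mean = 26.3333
Variance = 42.8889
SD = sqrt(42.8889) = 6.5490

SD = 6.5490


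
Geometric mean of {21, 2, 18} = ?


Product = 21 × 2 × 18 = 756
GM = 756^(1/3) = 9.1098

GM = 9.1098


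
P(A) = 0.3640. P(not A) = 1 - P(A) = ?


P(not A) = 1 - 0.3640 = 0.6360

P(not A) = 0.6360


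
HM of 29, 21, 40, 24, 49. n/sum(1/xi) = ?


Sum of reciprocals = 1/29 + 1/21 + 1/40 + 1/24 + 1/49 = 0.169177
HM = 5/0.169177 = 29.5549

HM = 29.5549


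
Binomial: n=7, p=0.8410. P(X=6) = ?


C(7,6) = 7
p^6 = 0.353815
(1-p)^1 = 0.159000
P = 7 * 0.353815 * 0.159000 = 0.3938

P(X=6) = 0.3938


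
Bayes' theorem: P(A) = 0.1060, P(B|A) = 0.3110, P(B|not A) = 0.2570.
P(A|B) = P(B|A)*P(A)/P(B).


P(B) = P(B|A)*P(A) + P(B|A')*P(A')
= 0.3110*0.1060 + 0.2570*0.8940
= 0.032966 + 0.229758 = 0.262724
P(A|B) = 0.032966/0.262724 = 0.1255

P(A|B) = 0.1255


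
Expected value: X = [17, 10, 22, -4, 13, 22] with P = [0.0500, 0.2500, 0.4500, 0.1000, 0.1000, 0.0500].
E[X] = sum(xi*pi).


E[X] = 17*0.0500 + 10*0.2500 + 22*0.4500 - 4*0.1000 + 13*0.1000 + 22*0.0500
= 0.8500 + 2.5000 + 9.9000 - 0.4000 + 1.3000 + 1.1000
= 15.2500

E[X] = 15.2500


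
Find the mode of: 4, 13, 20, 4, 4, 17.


Frequencies: 4:3, 13:1, 17:1, 20:1
Max frequency = 3
Mode = 4

Mode = 4


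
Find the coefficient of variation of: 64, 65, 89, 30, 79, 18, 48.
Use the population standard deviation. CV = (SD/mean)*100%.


Mean = 56.1429
SD = 23.7452
CV = (23.7452/56.1429)*100 = 42.2943%

CV = 42.2943%


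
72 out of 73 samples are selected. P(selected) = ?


P = 72/73 = 0.9863

P = 0.9863


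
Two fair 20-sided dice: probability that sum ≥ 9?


Total outcomes = 20×20 = 400
Favorable (sum ≥ 9): 372
P = 372/400 = 0.9300

P = 0.9300


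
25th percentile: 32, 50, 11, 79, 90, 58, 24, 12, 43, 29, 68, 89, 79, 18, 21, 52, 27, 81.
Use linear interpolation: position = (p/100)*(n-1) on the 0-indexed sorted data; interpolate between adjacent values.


Sorted: 11, 12, 18, 21, 24, 27, 29, 32, 43, 50, 52, 58, 68, 79, 79, 81, 89, 90
n = 18
Index = 25/100 * 17 = 4.2500
Lower = data[4] = 24, Upper = data[5] = 27
P25 = 24 + 0.2500*(3) = 24.7500

P25 = 24.7500


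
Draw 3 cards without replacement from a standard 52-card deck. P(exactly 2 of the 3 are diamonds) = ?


Hypergeometric: P(X=2) = C(13,2)·C(39,1) / C(52,3)
= 78 × 39 / 22100
= 3042/22100 = 0.1376

P = 0.1376


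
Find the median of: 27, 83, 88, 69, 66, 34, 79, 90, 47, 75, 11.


Sorted: 11, 27, 34, 47, 66, 69, 75, 79, 83, 88, 90
n = 11 (odd)
Middle value = 69

Median = 69


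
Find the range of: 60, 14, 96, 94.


Max = 96, Min = 14
Range = 96 - 14 = 82

Range = 82


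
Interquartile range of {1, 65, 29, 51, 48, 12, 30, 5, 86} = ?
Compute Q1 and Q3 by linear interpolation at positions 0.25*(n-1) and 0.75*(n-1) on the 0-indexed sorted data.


Sorted: 1, 5, 12, 29, 30, 48, 51, 65, 86
Q1 (25th %ile) = 12.0000
Q3 (75th %ile) = 51.0000
IQR = 51.0000 - 12.0000 = 39.0000

IQR = 39.0000


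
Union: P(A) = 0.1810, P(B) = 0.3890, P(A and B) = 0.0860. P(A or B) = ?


P(A∪B) = 0.1810 + 0.3890 - 0.0860
= 0.5700 - 0.0860
= 0.4840

P(A∪B) = 0.4840


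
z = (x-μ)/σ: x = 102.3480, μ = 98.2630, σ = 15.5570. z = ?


z = (102.3480 - 98.2630)/15.5570
= 4.0850/15.5570
= 0.2626

z = 0.2626


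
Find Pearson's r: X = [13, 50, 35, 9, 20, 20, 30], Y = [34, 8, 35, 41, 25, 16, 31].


Mean X = 25.2857, Mean Y = 27.1429
SD X = 13.089956, SD Y = 10.762748
Cov = -88.326531
r = -88.326531/(13.089956*10.762748) = -0.6269

r = -0.6269


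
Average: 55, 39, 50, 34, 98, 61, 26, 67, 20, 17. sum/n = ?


Sum = 55 + 39 + 50 + 34 + 98 + 61 + 26 + 67 + 20 + 17 = 467
n = 10
Mean = 467/10 = 46.7000

Mean = 46.7000


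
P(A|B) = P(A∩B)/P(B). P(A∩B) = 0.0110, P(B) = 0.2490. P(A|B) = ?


P(A|B) = 0.0110/0.2490 = 0.0442

P(A|B) = 0.0442


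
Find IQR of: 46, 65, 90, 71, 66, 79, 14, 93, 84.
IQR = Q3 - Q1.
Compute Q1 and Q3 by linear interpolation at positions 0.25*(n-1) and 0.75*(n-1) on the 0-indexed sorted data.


Sorted: 14, 46, 65, 66, 71, 79, 84, 90, 93
Q1 (25th %ile) = 65.0000
Q3 (75th %ile) = 84.0000
IQR = 84.0000 - 65.0000 = 19.0000

IQR = 19.0000


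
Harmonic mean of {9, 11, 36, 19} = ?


Sum of reciprocals = 1/9 + 1/11 + 1/36 + 1/19 = 0.282430
HM = 4/0.282430 = 14.1628

HM = 14.1628


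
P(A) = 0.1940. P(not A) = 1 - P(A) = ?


P(not A) = 1 - 0.1940 = 0.8060

P(not A) = 0.8060


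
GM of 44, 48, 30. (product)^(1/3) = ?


Product = 44 × 48 × 30 = 63360
GM = 63360^(1/3) = 39.8662

GM = 39.8662


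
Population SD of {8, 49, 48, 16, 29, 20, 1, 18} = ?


Mean = 23.6250
Variance = 265.7344
SD = sqrt(265.7344) = 16.3014

SD = 16.3014


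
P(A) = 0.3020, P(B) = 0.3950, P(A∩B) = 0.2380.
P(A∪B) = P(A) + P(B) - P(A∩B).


P(A∪B) = 0.3020 + 0.3950 - 0.2380
= 0.6970 - 0.2380
= 0.4590

P(A∪B) = 0.4590


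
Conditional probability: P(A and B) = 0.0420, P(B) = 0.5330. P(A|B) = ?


P(A|B) = 0.0420/0.5330 = 0.0788

P(A|B) = 0.0788


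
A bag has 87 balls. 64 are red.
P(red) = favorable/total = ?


P = 64/87 = 0.7356

P = 0.7356


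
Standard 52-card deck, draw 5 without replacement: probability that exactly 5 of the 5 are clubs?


Hypergeometric: P(X=5) = C(13,5)·C(39,0) / C(52,5)
= 1287 × 1 / 2598960
= 1287/2598960 = 0.0005

P = 0.0005


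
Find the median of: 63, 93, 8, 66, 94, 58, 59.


Sorted: 8, 58, 59, 63, 66, 93, 94
n = 7 (odd)
Middle value = 63

Median = 63


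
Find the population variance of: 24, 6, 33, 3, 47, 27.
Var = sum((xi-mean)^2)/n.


Mean = 23.3333
Squared deviations: 0.4444, 300.4444, 93.4444, 413.4444, 560.1111, 13.4444
Sum = 1381.3333
Variance = 1381.3333/6 = 230.2222

Variance = 230.2222


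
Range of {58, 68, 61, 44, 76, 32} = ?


Max = 76, Min = 32
Range = 76 - 32 = 44

Range = 44


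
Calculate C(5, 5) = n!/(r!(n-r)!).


C(5,5) = 5!/(5! × 0!)
= 120/(120 × 1)
= 1

C(5,5) = 1


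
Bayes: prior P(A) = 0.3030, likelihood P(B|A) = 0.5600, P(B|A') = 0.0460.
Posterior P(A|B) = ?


P(B) = P(B|A)*P(A) + P(B|A')*P(A')
= 0.5600*0.3030 + 0.0460*0.6970
= 0.169680 + 0.032062 = 0.201742
P(A|B) = 0.169680/0.201742 = 0.8411

P(A|B) = 0.8411


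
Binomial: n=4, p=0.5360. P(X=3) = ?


C(4,3) = 4
p^3 = 0.153991
(1-p)^1 = 0.464000
P = 4 * 0.153991 * 0.464000 = 0.2858

P(X=3) = 0.2858


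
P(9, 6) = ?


P(9,6) = 9!/3!
= 362880/6
= 60480

P(9,6) = 60480


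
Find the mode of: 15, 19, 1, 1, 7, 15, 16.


Frequencies: 1:2, 7:1, 15:2, 16:1, 19:1
Max frequency = 2
Mode = 1, 15

Mode = 1, 15


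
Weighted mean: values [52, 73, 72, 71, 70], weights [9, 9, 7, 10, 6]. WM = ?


Numerator = 52*9 + 73*9 + 72*7 + 71*10 + 70*6 = 2759
Denominator = 9 + 9 + 7 + 10 + 6 = 41
WM = 2759/41 = 67.2927

WM = 67.2927


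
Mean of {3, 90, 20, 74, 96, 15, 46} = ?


Sum = 3 + 90 + 20 + 74 + 96 + 15 + 46 = 344
n = 7
Mean = 344/7 = 49.1429

Mean = 49.1429


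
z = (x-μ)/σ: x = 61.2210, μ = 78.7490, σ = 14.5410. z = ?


z = (61.2210 - 78.7490)/14.5410
= -17.5280/14.5410
= -1.2054

z = -1.2054


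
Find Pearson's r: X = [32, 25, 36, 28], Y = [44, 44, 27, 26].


Mean X = 30.2500, Mean Y = 35.2500
SD X = 4.145781, SD Y = 8.757140
Cov = -14.312500
r = -14.312500/(4.145781*8.757140) = -0.3942

r = -0.3942


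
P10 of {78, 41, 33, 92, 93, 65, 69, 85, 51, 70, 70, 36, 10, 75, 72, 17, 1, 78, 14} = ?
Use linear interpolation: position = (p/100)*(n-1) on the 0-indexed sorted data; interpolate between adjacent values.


Sorted: 1, 10, 14, 17, 33, 36, 41, 51, 65, 69, 70, 70, 72, 75, 78, 78, 85, 92, 93
n = 19
Index = 10/100 * 18 = 1.8000
Lower = data[1] = 10, Upper = data[2] = 14
P10 = 10 + 0.8000*(4) = 13.2000

P10 = 13.2000


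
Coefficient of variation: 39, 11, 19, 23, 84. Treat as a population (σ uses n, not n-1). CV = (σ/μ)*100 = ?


Mean = 35.2000
SD = 26.0492
CV = (26.0492/35.2000)*100 = 74.0034%

CV = 74.0034%


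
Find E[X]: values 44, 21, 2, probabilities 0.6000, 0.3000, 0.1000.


E[X] = 44*0.6000 + 21*0.3000 + 2*0.1000
= 26.4000 + 6.3000 + 0.2000
= 32.9000

E[X] = 32.9000


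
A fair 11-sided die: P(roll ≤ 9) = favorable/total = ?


Favorable outcomes (roll ≤ 9): 9
Total outcomes = 11
P = 9/11 = 0.8182

P = 0.8182


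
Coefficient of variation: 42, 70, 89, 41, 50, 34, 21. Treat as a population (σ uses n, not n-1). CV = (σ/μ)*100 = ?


Mean = 49.5714
SD = 21.2526
CV = (21.2526/49.5714)*100 = 42.8727%

CV = 42.8727%


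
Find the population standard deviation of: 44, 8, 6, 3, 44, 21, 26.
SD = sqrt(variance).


Mean = 21.7143
Variance = 256.7755
SD = sqrt(256.7755) = 16.0242

SD = 16.0242


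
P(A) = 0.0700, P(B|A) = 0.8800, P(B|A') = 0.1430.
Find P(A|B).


P(B) = P(B|A)*P(A) + P(B|A')*P(A')
= 0.8800*0.0700 + 0.1430*0.9300
= 0.061600 + 0.132990 = 0.194590
P(A|B) = 0.061600/0.194590 = 0.3166

P(A|B) = 0.3166


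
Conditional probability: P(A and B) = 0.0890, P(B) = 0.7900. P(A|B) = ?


P(A|B) = 0.0890/0.7900 = 0.1127

P(A|B) = 0.1127


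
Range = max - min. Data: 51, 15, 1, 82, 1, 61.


Max = 82, Min = 1
Range = 82 - 1 = 81

Range = 81


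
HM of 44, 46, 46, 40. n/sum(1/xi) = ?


Sum of reciprocals = 1/44 + 1/46 + 1/46 + 1/40 = 0.091206
HM = 4/0.091206 = 43.8570

HM = 43.8570


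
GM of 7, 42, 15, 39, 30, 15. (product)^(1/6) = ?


Product = 7 × 42 × 15 × 39 × 30 × 15 = 77395500
GM = 77395500^(1/6) = 20.6436

GM = 20.6436


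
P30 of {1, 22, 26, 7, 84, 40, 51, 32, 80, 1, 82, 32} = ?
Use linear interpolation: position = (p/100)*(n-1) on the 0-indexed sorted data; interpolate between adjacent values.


Sorted: 1, 1, 7, 22, 26, 32, 32, 40, 51, 80, 82, 84
n = 12
Index = 30/100 * 11 = 3.3000
Lower = data[3] = 22, Upper = data[4] = 26
P30 = 22 + 0.3000*(4) = 23.2000

P30 = 23.2000


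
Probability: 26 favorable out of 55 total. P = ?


P = 26/55 = 0.4727

P = 0.4727


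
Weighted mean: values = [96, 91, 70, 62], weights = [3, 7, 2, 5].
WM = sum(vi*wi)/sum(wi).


Numerator = 96*3 + 91*7 + 70*2 + 62*5 = 1375
Denominator = 3 + 7 + 2 + 5 = 17
WM = 1375/17 = 80.8824

WM = 80.8824


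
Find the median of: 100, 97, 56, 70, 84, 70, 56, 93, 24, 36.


Sorted: 24, 36, 56, 56, 70, 70, 84, 93, 97, 100
n = 10 (even)
Middle values: 70 and 70
Median = (70+70)/2 = 70.0000

Median = 70.0000


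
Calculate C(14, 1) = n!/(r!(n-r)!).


C(14,1) = 14!/(1! × 13!)
= 87178291200/(1 × 6227020800)
= 14

C(14,1) = 14


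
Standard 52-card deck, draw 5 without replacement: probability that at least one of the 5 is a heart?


P(at least one) = 1 - P(none)
P(none) = (39/52) × (38/51) × (37/50) × (36/49) × (35/48) = 0.221534
P(at least one) = 1 - 0.221534 = 0.7785

P = 0.7785


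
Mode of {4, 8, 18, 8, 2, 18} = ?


Frequencies: 2:1, 4:1, 8:2, 18:2
Max frequency = 2
Mode = 8, 18

Mode = 8, 18


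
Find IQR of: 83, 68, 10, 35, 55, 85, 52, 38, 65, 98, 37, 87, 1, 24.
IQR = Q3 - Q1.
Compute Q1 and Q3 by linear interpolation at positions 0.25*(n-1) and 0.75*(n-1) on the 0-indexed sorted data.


Sorted: 1, 10, 24, 35, 37, 38, 52, 55, 65, 68, 83, 85, 87, 98
Q1 (25th %ile) = 35.5000
Q3 (75th %ile) = 79.2500
IQR = 79.2500 - 35.5000 = 43.7500

IQR = 43.7500


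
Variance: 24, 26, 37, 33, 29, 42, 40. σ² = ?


Mean = 33.0000
Squared deviations: 81.0000, 49.0000, 16.0000, 0, 16.0000, 81.0000, 49.0000
Sum = 292.0000
Variance = 292.0000/7 = 41.7143

Variance = 41.7143


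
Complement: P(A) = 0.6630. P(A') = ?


P(not A) = 1 - 0.6630 = 0.3370

P(not A) = 0.3370


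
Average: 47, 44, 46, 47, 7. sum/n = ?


Sum = 47 + 44 + 46 + 47 + 7 = 191
n = 5
Mean = 191/5 = 38.2000

Mean = 38.2000


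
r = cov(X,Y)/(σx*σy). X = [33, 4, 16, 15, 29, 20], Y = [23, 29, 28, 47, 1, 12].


Mean X = 19.5000, Mean Y = 23.3333
SD X = 9.535023, SD Y = 14.383633
Cov = -72.166667
r = -72.166667/(9.535023*14.383633) = -0.5262

r = -0.5262


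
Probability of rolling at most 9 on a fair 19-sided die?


Favorable outcomes (roll ≤ 9): 9
Total outcomes = 19
P = 9/19 = 0.4737

P = 0.4737


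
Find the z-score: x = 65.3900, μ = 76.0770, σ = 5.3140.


z = (65.3900 - 76.0770)/5.3140
= -10.6870/5.3140
= -2.0111

z = -2.0111


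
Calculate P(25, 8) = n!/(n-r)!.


P(25,8) = 25!/17!
= 15511210043330985984000000/355687428096000
= 43609104000

P(25,8) = 43609104000


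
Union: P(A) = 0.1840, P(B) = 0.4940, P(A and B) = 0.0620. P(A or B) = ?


P(A∪B) = 0.1840 + 0.4940 - 0.0620
= 0.6780 - 0.0620
= 0.6160

P(A∪B) = 0.6160


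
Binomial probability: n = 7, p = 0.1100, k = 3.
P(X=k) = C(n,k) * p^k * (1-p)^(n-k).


C(7,3) = 35
p^3 = 0.001331
(1-p)^4 = 0.627422
P = 35 * 0.001331 * 0.627422 = 0.0292

P(X=3) = 0.0292


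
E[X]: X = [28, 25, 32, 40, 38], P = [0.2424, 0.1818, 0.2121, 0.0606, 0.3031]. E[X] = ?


E[X] = 28*0.2424 + 25*0.1818 + 32*0.2121 + 40*0.0606 + 38*0.3031
= 6.7872 + 4.5450 + 6.7872 + 2.4240 + 11.5178
= 32.0612

E[X] = 32.0612


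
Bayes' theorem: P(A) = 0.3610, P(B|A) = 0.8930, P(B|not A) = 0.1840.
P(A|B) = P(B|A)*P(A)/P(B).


P(B) = P(B|A)*P(A) + P(B|A')*P(A')
= 0.8930*0.3610 + 0.1840*0.6390
= 0.322373 + 0.117576 = 0.439949
P(A|B) = 0.322373/0.439949 = 0.7328

P(A|B) = 0.7328


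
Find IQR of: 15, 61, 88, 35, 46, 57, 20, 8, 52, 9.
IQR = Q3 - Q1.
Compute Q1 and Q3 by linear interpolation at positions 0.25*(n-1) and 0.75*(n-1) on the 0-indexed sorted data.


Sorted: 8, 9, 15, 20, 35, 46, 52, 57, 61, 88
Q1 (25th %ile) = 16.2500
Q3 (75th %ile) = 55.7500
IQR = 55.7500 - 16.2500 = 39.5000

IQR = 39.5000


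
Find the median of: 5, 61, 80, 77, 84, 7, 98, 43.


Sorted: 5, 7, 43, 61, 77, 80, 84, 98
n = 8 (even)
Middle values: 61 and 77
Median = (61+77)/2 = 69.0000

Median = 69.0000


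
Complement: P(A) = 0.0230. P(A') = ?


P(not A) = 1 - 0.0230 = 0.9770

P(not A) = 0.9770


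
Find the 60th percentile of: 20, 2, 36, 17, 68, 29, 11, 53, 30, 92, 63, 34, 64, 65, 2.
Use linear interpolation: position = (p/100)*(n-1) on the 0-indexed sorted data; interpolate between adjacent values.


Sorted: 2, 2, 11, 17, 20, 29, 30, 34, 36, 53, 63, 64, 65, 68, 92
n = 15
Index = 60/100 * 14 = 8.4000
Lower = data[8] = 36, Upper = data[9] = 53
P60 = 36 + 0.4000*(17) = 42.8000

P60 = 42.8000


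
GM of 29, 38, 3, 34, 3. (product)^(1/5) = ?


Product = 29 × 38 × 3 × 34 × 3 = 337212
GM = 337212^(1/5) = 12.7521

GM = 12.7521


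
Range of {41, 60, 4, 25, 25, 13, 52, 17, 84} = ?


Max = 84, Min = 4
Range = 84 - 4 = 80

Range = 80


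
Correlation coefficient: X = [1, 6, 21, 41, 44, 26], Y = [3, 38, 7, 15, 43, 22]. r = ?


Mean X = 23.1667, Mean Y = 21.3333
SD X = 16.077071, SD Y = 14.884742
Cov = 81.944444
r = 81.944444/(16.077071*14.884742) = 0.3424

r = 0.3424


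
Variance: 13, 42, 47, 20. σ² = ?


Mean = 30.5000
Squared deviations: 306.2500, 132.2500, 272.2500, 110.2500
Sum = 821.0000
Variance = 821.0000/4 = 205.2500

Variance = 205.2500


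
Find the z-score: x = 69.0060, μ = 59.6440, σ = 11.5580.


z = (69.0060 - 59.6440)/11.5580
= 9.3620/11.5580
= 0.8100

z = 0.8100


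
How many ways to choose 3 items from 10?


C(10,3) = 10!/(3! × 7!)
= 3628800/(6 × 5040)
= 120

C(10,3) = 120


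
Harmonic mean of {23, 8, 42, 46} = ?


Sum of reciprocals = 1/23 + 1/8 + 1/42 + 1/46 = 0.214027
HM = 4/0.214027 = 18.6892

HM = 18.6892


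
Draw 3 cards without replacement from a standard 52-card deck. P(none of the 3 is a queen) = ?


P(no queens) = (48/52) × (47/51) × (46/50)
= 0.7826

P = 0.7826


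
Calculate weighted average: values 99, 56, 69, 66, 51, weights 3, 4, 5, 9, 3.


Numerator = 99*3 + 56*4 + 69*5 + 66*9 + 51*3 = 1613
Denominator = 3 + 4 + 5 + 9 + 3 = 24
WM = 1613/24 = 67.2083

WM = 67.2083


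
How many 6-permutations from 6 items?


P(6,6) = 6!/0!
= 720/1
= 720

P(6,6) = 720


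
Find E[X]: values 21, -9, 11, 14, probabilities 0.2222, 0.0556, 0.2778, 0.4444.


E[X] = 21*0.2222 - 9*0.0556 + 11*0.2778 + 14*0.4444
= 4.6662 - 0.5004 + 3.0558 + 6.2216
= 13.4432

E[X] = 13.4432


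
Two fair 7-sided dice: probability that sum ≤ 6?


Total outcomes = 7×7 = 49
Favorable (sum ≤ 6): 15
P = 15/49 = 0.3061

P = 0.3061


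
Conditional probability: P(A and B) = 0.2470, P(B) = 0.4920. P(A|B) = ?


P(A|B) = 0.2470/0.4920 = 0.5020

P(A|B) = 0.5020


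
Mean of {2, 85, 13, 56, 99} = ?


Sum = 2 + 85 + 13 + 56 + 99 = 255
n = 5
Mean = 255/5 = 51.0000

Mean = 51.0000


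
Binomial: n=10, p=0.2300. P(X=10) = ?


C(10,10) = 1
p^10 = 4.142651e-07
(1-p)^0 = 1.000000
P = 1 * 4.142651e-07 * 1.000000 = 4.1427e-07

P(X=10) = 4.1427e-07


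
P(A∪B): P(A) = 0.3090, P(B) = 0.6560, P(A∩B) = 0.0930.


P(A∪B) = 0.3090 + 0.6560 - 0.0930
= 0.9650 - 0.0930
= 0.8720

P(A∪B) = 0.8720


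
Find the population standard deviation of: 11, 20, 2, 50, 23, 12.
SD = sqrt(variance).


Mean = 19.6667
Variance = 229.5556
SD = sqrt(229.5556) = 15.1511

SD = 15.1511


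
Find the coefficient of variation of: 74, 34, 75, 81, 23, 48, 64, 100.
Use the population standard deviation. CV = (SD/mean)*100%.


Mean = 62.3750
SD = 24.0361
CV = (24.0361/62.3750)*100 = 38.5348%

CV = 38.5348%


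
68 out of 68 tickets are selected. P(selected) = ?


P = 68/68 = 1.0000

P = 1.0000


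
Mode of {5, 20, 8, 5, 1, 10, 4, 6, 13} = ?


Frequencies: 1:1, 4:1, 5:2, 6:1, 8:1, 10:1, 13:1, 20:1
Max frequency = 2
Mode = 5

Mode = 5


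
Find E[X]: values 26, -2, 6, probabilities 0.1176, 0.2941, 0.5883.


E[X] = 26*0.1176 - 2*0.2941 + 6*0.5883
= 3.0576 - 0.5882 + 3.5298
= 5.9992

E[X] = 5.9992


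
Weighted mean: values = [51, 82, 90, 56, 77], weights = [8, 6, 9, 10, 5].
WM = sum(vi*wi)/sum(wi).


Numerator = 51*8 + 82*6 + 90*9 + 56*10 + 77*5 = 2655
Denominator = 8 + 6 + 9 + 10 + 5 = 38
WM = 2655/38 = 69.8684

WM = 69.8684


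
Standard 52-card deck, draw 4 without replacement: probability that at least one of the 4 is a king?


P(at least one) = 1 - P(none)
P(none) = (48/52) × (47/51) × (46/50) × (45/49) = 0.718737
P(at least one) = 1 - 0.718737 = 0.2813

P = 0.2813


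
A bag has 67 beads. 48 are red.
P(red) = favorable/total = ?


P = 48/67 = 0.7164

P = 0.7164


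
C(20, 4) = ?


C(20,4) = 20!/(4! × 16!)
= 2432902008176640000/(24 × 20922789888000)
= 4845

C(20,4) = 4845


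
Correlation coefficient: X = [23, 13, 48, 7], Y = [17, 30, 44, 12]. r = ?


Mean X = 22.7500, Mean Y = 25.7500
SD X = 15.658464, SD Y = 12.417226
Cov = 158.437500
r = 158.437500/(15.658464*12.417226) = 0.8149

r = 0.8149


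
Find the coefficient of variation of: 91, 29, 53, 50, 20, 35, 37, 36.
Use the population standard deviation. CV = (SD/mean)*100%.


Mean = 43.8750
SD = 20.3742
CV = (20.3742/43.8750)*100 = 46.4370%

CV = 46.4370%


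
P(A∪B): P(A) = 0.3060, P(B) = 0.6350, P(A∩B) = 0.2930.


P(A∪B) = 0.3060 + 0.6350 - 0.2930
= 0.9410 - 0.2930
= 0.6480

P(A∪B) = 0.6480


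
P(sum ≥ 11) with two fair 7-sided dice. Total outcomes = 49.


Total outcomes = 7×7 = 49
Favorable (sum ≥ 11): 10
P = 10/49 = 0.2041

P = 0.2041


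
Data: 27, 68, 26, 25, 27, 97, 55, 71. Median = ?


Sorted: 25, 26, 27, 27, 55, 68, 71, 97
n = 8 (even)
Middle values: 27 and 55
Median = (27+55)/2 = 41.0000

Median = 41.0000


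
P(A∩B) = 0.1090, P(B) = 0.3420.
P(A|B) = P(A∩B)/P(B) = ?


P(A|B) = 0.1090/0.3420 = 0.3187

P(A|B) = 0.3187


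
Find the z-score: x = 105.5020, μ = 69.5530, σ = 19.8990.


z = (105.5020 - 69.5530)/19.8990
= 35.9490/19.8990
= 1.8066

z = 1.8066


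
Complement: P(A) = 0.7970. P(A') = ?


P(not A) = 1 - 0.7970 = 0.2030

P(not A) = 0.2030


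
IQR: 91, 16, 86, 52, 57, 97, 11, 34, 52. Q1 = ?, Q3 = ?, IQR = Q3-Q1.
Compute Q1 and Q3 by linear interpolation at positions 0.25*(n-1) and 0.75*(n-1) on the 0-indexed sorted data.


Sorted: 11, 16, 34, 52, 52, 57, 86, 91, 97
Q1 (25th %ile) = 34.0000
Q3 (75th %ile) = 86.0000
IQR = 86.0000 - 34.0000 = 52.0000

IQR = 52.0000


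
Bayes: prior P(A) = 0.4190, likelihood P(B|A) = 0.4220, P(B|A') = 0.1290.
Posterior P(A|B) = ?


P(B) = P(B|A)*P(A) + P(B|A')*P(A')
= 0.4220*0.4190 + 0.1290*0.5810
= 0.176818 + 0.074949 = 0.251767
P(A|B) = 0.176818/0.251767 = 0.7023

P(A|B) = 0.7023


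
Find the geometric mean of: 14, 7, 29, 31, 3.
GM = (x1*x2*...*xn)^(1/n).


Product = 14 × 7 × 29 × 31 × 3 = 264306
GM = 264306^(1/5) = 12.1457

GM = 12.1457


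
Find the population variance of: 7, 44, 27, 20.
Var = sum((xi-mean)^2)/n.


Mean = 24.5000
Squared deviations: 306.2500, 380.2500, 6.2500, 20.2500
Sum = 713.0000
Variance = 713.0000/4 = 178.2500

Variance = 178.2500


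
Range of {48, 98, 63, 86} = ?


Max = 98, Min = 48
Range = 98 - 48 = 50

Range = 50


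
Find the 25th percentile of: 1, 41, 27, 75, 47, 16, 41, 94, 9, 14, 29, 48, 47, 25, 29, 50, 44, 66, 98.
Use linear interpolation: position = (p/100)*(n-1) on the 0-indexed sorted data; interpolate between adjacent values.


Sorted: 1, 9, 14, 16, 25, 27, 29, 29, 41, 41, 44, 47, 47, 48, 50, 66, 75, 94, 98
n = 19
Index = 25/100 * 18 = 4.5000
Lower = data[4] = 25, Upper = data[5] = 27
P25 = 25 + 0.5000*(2) = 26.0000

P25 = 26.0000


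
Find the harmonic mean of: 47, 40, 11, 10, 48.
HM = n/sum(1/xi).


Sum of reciprocals = 1/47 + 1/40 + 1/11 + 1/10 + 1/48 = 0.258019
HM = 5/0.258019 = 19.3784

HM = 19.3784


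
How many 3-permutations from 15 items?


P(15,3) = 15!/12!
= 1307674368000/479001600
= 2730

P(15,3) = 2730


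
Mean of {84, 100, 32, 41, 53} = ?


Sum = 84 + 100 + 32 + 41 + 53 = 310
n = 5
Mean = 310/5 = 62.0000

Mean = 62.0000


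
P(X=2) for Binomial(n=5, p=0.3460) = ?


C(5,2) = 10
p^2 = 0.119716
(1-p)^3 = 0.279726
P = 10 * 0.119716 * 0.279726 = 0.3349

P(X=2) = 0.3349


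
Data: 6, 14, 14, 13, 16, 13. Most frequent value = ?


Frequencies: 6:1, 13:2, 14:2, 16:1
Max frequency = 2
Mode = 13, 14

Mode = 13, 14


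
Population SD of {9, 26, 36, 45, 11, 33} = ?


Mean = 26.6667
Variance = 170.2222
SD = sqrt(170.2222) = 13.0469

SD = 13.0469


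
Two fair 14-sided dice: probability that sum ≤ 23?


Total outcomes = 14×14 = 196
Favorable (sum ≤ 23): 181
P = 181/196 = 0.9235

P = 0.9235


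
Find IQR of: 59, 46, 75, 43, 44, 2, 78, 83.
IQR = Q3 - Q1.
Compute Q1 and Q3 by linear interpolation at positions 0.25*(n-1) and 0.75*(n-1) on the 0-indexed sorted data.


Sorted: 2, 43, 44, 46, 59, 75, 78, 83
Q1 (25th %ile) = 43.7500
Q3 (75th %ile) = 75.7500
IQR = 75.7500 - 43.7500 = 32.0000

IQR = 32.0000


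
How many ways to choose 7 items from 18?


C(18,7) = 18!/(7! × 11!)
= 6402373705728000/(5040 × 39916800)
= 31824

C(18,7) = 31824


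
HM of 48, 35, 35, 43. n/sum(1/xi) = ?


Sum of reciprocals = 1/48 + 1/35 + 1/35 + 1/43 = 0.101232
HM = 4/0.101232 = 39.5132

HM = 39.5132


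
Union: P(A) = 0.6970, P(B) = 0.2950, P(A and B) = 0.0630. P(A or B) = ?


P(A∪B) = 0.6970 + 0.2950 - 0.0630
= 0.9920 - 0.0630
= 0.9290

P(A∪B) = 0.9290


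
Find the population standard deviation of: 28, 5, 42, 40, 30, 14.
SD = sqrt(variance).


Mean = 26.5000
Variance = 175.9167
SD = sqrt(175.9167) = 13.2634

SD = 13.2634


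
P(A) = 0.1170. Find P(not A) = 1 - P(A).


P(not A) = 1 - 0.1170 = 0.8830

P(not A) = 0.8830


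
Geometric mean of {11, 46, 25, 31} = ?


Product = 11 × 46 × 25 × 31 = 392150
GM = 392150^(1/4) = 25.0244

GM = 25.0244


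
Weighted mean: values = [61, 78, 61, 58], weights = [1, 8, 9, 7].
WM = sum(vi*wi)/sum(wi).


Numerator = 61*1 + 78*8 + 61*9 + 58*7 = 1640
Denominator = 1 + 8 + 9 + 7 = 25
WM = 1640/25 = 65.6000

WM = 65.6000


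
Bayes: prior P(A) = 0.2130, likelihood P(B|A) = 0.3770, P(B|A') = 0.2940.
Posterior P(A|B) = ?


P(B) = P(B|A)*P(A) + P(B|A')*P(A')
= 0.3770*0.2130 + 0.2940*0.7870
= 0.080301 + 0.231378 = 0.311679
P(A|B) = 0.080301/0.311679 = 0.2576

P(A|B) = 0.2576


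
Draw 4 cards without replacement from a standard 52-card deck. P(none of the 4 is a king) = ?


P(no kings) = (48/52) × (47/51) × (46/50) × (45/49)
= 0.7187

P = 0.7187


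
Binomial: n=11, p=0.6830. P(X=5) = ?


C(11,5) = 462
p^5 = 0.148629
(1-p)^6 = 0.001015
P = 462 * 0.148629 * 0.001015 = 0.0697

P(X=5) = 0.0697


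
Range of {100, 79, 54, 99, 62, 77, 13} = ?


Max = 100, Min = 13
Range = 100 - 13 = 87

Range = 87


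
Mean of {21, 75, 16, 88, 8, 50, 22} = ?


Sum = 21 + 75 + 16 + 88 + 8 + 50 + 22 = 280
n = 7
Mean = 280/7 = 40.0000

Mean = 40.0000


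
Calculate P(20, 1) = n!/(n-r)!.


P(20,1) = 20!/19!
= 2432902008176640000/121645100408832000
= 20

P(20,1) = 20


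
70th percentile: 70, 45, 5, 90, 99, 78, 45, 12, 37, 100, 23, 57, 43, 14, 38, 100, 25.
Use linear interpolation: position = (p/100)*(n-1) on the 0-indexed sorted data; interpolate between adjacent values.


Sorted: 5, 12, 14, 23, 25, 37, 38, 43, 45, 45, 57, 70, 78, 90, 99, 100, 100
n = 17
Index = 70/100 * 16 = 11.2000
Lower = data[11] = 70, Upper = data[12] = 78
P70 = 70 + 0.2000*(8) = 71.6000

P70 = 71.6000


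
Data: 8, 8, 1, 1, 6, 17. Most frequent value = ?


Frequencies: 1:2, 6:1, 8:2, 17:1
Max frequency = 2
Mode = 1, 8

Mode = 1, 8


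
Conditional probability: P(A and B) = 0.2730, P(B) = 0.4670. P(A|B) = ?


P(A|B) = 0.2730/0.4670 = 0.5846

P(A|B) = 0.5846


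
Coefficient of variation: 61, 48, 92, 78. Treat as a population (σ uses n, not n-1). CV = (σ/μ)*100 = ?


Mean = 69.7500
SD = 16.6790
CV = (16.6790/69.7500)*100 = 23.9125%

CV = 23.9125%


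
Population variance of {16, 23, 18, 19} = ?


Mean = 19.0000
Squared deviations: 9.0000, 16.0000, 1.0000, 0
Sum = 26.0000
Variance = 26.0000/4 = 6.5000

Variance = 6.5000


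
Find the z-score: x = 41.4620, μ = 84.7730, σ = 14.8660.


z = (41.4620 - 84.7730)/14.8660
= -43.3110/14.8660
= -2.9134

z = -2.9134


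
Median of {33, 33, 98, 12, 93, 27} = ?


Sorted: 12, 27, 33, 33, 93, 98
n = 6 (even)
Middle values: 33 and 33
Median = (33+33)/2 = 33.0000

Median = 33.0000


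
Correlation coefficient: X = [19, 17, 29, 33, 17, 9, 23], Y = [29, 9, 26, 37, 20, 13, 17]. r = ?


Mean X = 21.0000, Mean Y = 21.5714
SD X = 7.483315, SD Y = 9.005667
Cov = 50.857143
r = 50.857143/(7.483315*9.005667) = 0.7546

r = 0.7546


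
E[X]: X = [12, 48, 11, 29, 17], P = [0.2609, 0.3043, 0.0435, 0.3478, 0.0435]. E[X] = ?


E[X] = 12*0.2609 + 48*0.3043 + 11*0.0435 + 29*0.3478 + 17*0.0435
= 3.1308 + 14.6064 + 0.4785 + 10.0862 + 0.7395
= 29.0414

E[X] = 29.0414


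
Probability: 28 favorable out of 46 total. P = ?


P = 28/46 = 0.6087

P = 0.6087


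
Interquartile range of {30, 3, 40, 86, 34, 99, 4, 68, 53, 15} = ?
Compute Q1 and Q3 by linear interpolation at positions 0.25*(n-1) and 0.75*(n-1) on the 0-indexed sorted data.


Sorted: 3, 4, 15, 30, 34, 40, 53, 68, 86, 99
Q1 (25th %ile) = 18.7500
Q3 (75th %ile) = 64.2500
IQR = 64.2500 - 18.7500 = 45.5000

IQR = 45.5000


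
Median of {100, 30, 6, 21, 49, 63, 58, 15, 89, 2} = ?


Sorted: 2, 6, 15, 21, 30, 49, 58, 63, 89, 100
n = 10 (even)
Middle values: 30 and 49
Median = (30+49)/2 = 39.5000

Median = 39.5000


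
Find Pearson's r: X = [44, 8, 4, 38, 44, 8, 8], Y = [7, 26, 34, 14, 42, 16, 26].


Mean X = 22.0000, Mean Y = 23.5714
SD X = 17.468339, SD Y = 11.235875
Cov = -37.428571
r = -37.428571/(17.468339*11.235875) = -0.1907

r = -0.1907


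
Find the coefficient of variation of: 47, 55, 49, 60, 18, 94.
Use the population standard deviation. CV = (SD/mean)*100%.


Mean = 53.8333
SD = 22.3861
CV = (22.3861/53.8333)*100 = 41.5841%

CV = 41.5841%


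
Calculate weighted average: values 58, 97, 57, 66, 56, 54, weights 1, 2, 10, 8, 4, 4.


Numerator = 58*1 + 97*2 + 57*10 + 66*8 + 56*4 + 54*4 = 1790
Denominator = 1 + 2 + 10 + 8 + 4 + 4 = 29
WM = 1790/29 = 61.7241

WM = 61.7241


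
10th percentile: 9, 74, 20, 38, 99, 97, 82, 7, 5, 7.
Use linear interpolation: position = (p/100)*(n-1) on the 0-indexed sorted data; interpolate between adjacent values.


Sorted: 5, 7, 7, 9, 20, 38, 74, 82, 97, 99
n = 10
Index = 10/100 * 9 = 0.9000
Lower = data[0] = 5, Upper = data[1] = 7
P10 = 5 + 0.9000*(2) = 6.8000

P10 = 6.8000


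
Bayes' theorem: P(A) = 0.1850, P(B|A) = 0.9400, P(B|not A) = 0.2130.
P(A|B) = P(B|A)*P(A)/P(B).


P(B) = P(B|A)*P(A) + P(B|A')*P(A')
= 0.9400*0.1850 + 0.2130*0.8150
= 0.173900 + 0.173595 = 0.347495
P(A|B) = 0.173900/0.347495 = 0.5004

P(A|B) = 0.5004


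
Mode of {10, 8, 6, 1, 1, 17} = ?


Frequencies: 1:2, 6:1, 8:1, 10:1, 17:1
Max frequency = 2
Mode = 1

Mode = 1


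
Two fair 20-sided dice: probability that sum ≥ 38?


Total outcomes = 20×20 = 400
Favorable (sum ≥ 38): 6
P = 6/400 = 0.0150

P = 0.0150


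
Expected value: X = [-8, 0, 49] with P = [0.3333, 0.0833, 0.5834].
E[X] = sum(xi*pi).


E[X] = -8*0.3333 + 0*0.0833 + 49*0.5834
= -2.6664 + 0 + 28.5866
= 25.9202

E[X] = 25.9202


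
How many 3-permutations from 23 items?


P(23,3) = 23!/20!
= 25852016738884976640000/2432902008176640000
= 10626

P(23,3) = 10626


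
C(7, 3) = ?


C(7,3) = 7!/(3! × 4!)
= 5040/(6 × 24)
= 35

C(7,3) = 35


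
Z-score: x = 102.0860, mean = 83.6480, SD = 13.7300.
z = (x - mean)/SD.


z = (102.0860 - 83.6480)/13.7300
= 18.4380/13.7300
= 1.3429

z = 1.3429


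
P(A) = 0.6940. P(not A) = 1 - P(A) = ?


P(not A) = 1 - 0.6940 = 0.3060

P(not A) = 0.3060


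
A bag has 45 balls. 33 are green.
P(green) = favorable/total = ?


P = 33/45 = 0.7333

P = 0.7333


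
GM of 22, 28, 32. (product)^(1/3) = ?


Product = 22 × 28 × 32 = 19712
GM = 19712^(1/3) = 27.0133

GM = 27.0133


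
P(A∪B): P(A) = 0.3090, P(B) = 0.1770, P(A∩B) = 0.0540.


P(A∪B) = 0.3090 + 0.1770 - 0.0540
= 0.4860 - 0.0540
= 0.4320

P(A∪B) = 0.4320


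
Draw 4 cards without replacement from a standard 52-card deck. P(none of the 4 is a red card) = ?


P(no red cards) = (26/52) × (25/51) × (24/50) × (23/49)
= 0.0552

P = 0.0552


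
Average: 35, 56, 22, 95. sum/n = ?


Sum = 35 + 56 + 22 + 95 = 208
n = 4
Mean = 208/4 = 52.0000

Mean = 52.0000


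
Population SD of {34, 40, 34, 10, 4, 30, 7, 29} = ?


Mean = 23.5000
Variance = 175.0000
SD = sqrt(175.0000) = 13.2288

SD = 13.2288


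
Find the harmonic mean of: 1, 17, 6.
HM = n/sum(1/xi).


Sum of reciprocals = 1/1 + 1/17 + 1/6 = 1.225490
HM = 3/1.225490 = 2.4480

HM = 2.4480


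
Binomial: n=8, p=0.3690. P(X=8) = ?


C(8,8) = 1
p^8 = 0.000344
(1-p)^0 = 1.000000
P = 1 * 0.000344 * 1.000000 = 0.0003

P(X=8) = 0.0003


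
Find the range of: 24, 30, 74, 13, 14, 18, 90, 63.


Max = 90, Min = 13
Range = 90 - 13 = 77

Range = 77


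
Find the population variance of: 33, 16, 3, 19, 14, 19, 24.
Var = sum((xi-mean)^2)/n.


Mean = 18.2857
Squared deviations: 216.5102, 5.2245, 233.6531, 0.5102, 18.3673, 0.5102, 32.6531
Sum = 507.4286
Variance = 507.4286/7 = 72.4898

Variance = 72.4898


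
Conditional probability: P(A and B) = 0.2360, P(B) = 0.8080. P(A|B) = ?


P(A|B) = 0.2360/0.8080 = 0.2921

P(A|B) = 0.2921


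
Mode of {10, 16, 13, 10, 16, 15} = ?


Frequencies: 10:2, 13:1, 15:1, 16:2
Max frequency = 2
Mode = 10, 16

Mode = 10, 16


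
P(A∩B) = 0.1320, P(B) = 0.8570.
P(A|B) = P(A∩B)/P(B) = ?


P(A|B) = 0.1320/0.8570 = 0.1540

P(A|B) = 0.1540


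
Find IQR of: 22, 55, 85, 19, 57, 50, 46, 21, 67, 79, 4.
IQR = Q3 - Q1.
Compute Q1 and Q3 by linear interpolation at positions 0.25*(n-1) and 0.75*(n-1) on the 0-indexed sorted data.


Sorted: 4, 19, 21, 22, 46, 50, 55, 57, 67, 79, 85
Q1 (25th %ile) = 21.5000
Q3 (75th %ile) = 62.0000
IQR = 62.0000 - 21.5000 = 40.5000

IQR = 40.5000


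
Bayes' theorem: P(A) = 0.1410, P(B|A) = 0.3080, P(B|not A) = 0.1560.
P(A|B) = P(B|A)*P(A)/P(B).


P(B) = P(B|A)*P(A) + P(B|A')*P(A')
= 0.3080*0.1410 + 0.1560*0.8590
= 0.043428 + 0.134004 = 0.177432
P(A|B) = 0.043428/0.177432 = 0.2448

P(A|B) = 0.2448


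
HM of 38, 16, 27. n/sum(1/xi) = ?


Sum of reciprocals = 1/38 + 1/16 + 1/27 = 0.125853
HM = 3/0.125853 = 23.8374

HM = 23.8374


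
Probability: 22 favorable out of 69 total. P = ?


P = 22/69 = 0.3188

P = 0.3188


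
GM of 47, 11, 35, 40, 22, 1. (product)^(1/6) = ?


Product = 47 × 11 × 35 × 40 × 22 × 1 = 15923600
GM = 15923600^(1/6) = 15.8614

GM = 15.8614


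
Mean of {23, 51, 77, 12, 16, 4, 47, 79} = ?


Sum = 23 + 51 + 77 + 12 + 16 + 4 + 47 + 79 = 309
n = 8
Mean = 309/8 = 38.6250

Mean = 38.6250


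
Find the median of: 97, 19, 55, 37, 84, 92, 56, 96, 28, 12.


Sorted: 12, 19, 28, 37, 55, 56, 84, 92, 96, 97
n = 10 (even)
Middle values: 55 and 56
Median = (55+56)/2 = 55.5000

Median = 55.5000


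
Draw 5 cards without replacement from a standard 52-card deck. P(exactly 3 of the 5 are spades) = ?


Hypergeometric: P(X=3) = C(13,3)·C(39,2) / C(52,5)
= 286 × 741 / 2598960
= 211926/2598960 = 0.0815

P = 0.0815


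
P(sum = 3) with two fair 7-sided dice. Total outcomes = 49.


Total outcomes = 7×7 = 49
Favorable (sum = 3): 2
P = 2/49 = 0.0408

P = 0.0408


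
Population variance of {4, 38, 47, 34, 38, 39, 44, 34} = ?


Mean = 34.7500
Squared deviations: 945.5625, 10.5625, 150.0625, 0.5625, 10.5625, 18.0625, 85.5625, 0.5625
Sum = 1221.5000
Variance = 1221.5000/8 = 152.6875

Variance = 152.6875


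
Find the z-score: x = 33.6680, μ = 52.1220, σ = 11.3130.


z = (33.6680 - 52.1220)/11.3130
= -18.4540/11.3130
= -1.6312

z = -1.6312


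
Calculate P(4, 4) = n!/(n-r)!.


P(4,4) = 4!/0!
= 24/1
= 24

P(4,4) = 24


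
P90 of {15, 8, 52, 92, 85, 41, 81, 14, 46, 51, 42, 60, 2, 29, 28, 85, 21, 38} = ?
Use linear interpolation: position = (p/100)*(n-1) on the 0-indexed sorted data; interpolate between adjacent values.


Sorted: 2, 8, 14, 15, 21, 28, 29, 38, 41, 42, 46, 51, 52, 60, 81, 85, 85, 92
n = 18
Index = 90/100 * 17 = 15.3000
Lower = data[15] = 85, Upper = data[16] = 85
P90 = 85 + 0.3000*(0) = 85.0000

P90 = 85.0000


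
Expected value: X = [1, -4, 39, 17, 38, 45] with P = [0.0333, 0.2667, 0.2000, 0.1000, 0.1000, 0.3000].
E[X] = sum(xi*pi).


E[X] = 1*0.0333 - 4*0.2667 + 39*0.2000 + 17*0.1000 + 38*0.1000 + 45*0.3000
= 0.0333 - 1.0668 + 7.8000 + 1.7000 + 3.8000 + 13.5000
= 25.7665

E[X] = 25.7665


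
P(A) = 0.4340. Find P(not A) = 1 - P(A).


P(not A) = 1 - 0.4340 = 0.5660

P(not A) = 0.5660


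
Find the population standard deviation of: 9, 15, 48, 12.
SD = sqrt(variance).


Mean = 21.0000
Variance = 247.5000
SD = sqrt(247.5000) = 15.7321

SD = 15.7321


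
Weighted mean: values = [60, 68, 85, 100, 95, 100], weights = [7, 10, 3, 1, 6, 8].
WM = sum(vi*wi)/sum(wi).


Numerator = 60*7 + 68*10 + 85*3 + 100*1 + 95*6 + 100*8 = 2825
Denominator = 7 + 10 + 3 + 1 + 6 + 8 = 35
WM = 2825/35 = 80.7143

WM = 80.7143


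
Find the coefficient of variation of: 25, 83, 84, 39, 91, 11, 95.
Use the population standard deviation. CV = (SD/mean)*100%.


Mean = 61.1429
SD = 32.4012
CV = (32.4012/61.1429)*100 = 52.9926%

CV = 52.9926%


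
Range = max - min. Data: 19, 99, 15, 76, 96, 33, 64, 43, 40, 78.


Max = 99, Min = 15
Range = 99 - 15 = 84

Range = 84


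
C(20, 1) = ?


C(20,1) = 20!/(1! × 19!)
= 2432902008176640000/(1 × 121645100408832000)
= 20

C(20,1) = 20


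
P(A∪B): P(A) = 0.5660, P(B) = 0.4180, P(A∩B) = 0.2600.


P(A∪B) = 0.5660 + 0.4180 - 0.2600
= 0.9840 - 0.2600
= 0.7240

P(A∪B) = 0.7240


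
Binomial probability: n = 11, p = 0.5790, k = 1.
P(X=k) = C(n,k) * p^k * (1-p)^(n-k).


C(11,1) = 11
p^1 = 0.579000
(1-p)^10 = 0.000175
P = 11 * 0.579000 * 0.000175 = 0.0011

P(X=1) = 0.0011


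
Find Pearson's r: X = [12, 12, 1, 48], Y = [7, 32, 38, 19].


Mean X = 18.2500, Mean Y = 24.0000
SD X = 17.753521, SD Y = 11.979149
Cov = -83.500000
r = -83.500000/(17.753521*11.979149) = -0.3926

r = -0.3926


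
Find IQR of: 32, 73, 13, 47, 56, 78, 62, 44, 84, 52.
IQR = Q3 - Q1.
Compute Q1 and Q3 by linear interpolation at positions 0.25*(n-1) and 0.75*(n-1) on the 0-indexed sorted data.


Sorted: 13, 32, 44, 47, 52, 56, 62, 73, 78, 84
Q1 (25th %ile) = 44.7500
Q3 (75th %ile) = 70.2500
IQR = 70.2500 - 44.7500 = 25.5000

IQR = 25.5000


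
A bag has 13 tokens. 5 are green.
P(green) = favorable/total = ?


P = 5/13 = 0.3846

P = 0.3846


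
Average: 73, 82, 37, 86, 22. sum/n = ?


Sum = 73 + 82 + 37 + 86 + 22 = 300
n = 5
Mean = 300/5 = 60.0000

Mean = 60.0000


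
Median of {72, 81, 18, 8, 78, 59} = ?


Sorted: 8, 18, 59, 72, 78, 81
n = 6 (even)
Middle values: 59 and 72
Median = (59+72)/2 = 65.5000

Median = 65.5000


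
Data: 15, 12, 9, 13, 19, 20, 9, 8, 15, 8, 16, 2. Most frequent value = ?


Frequencies: 2:1, 8:2, 9:2, 12:1, 13:1, 15:2, 16:1, 19:1, 20:1
Max frequency = 2
Mode = 8, 9, 15

Mode = 8, 9, 15


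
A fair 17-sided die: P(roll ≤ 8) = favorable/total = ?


Favorable outcomes (roll ≤ 8): 8
Total outcomes = 17
P = 8/17 = 0.4706

P = 0.4706


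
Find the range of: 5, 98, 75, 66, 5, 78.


Max = 98, Min = 5
Range = 98 - 5 = 93

Range = 93


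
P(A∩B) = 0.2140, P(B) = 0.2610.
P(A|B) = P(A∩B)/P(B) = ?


P(A|B) = 0.2140/0.2610 = 0.8199

P(A|B) = 0.8199


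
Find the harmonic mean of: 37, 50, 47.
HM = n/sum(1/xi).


Sum of reciprocals = 1/37 + 1/50 + 1/47 = 0.068304
HM = 3/0.068304 = 43.9215

HM = 43.9215


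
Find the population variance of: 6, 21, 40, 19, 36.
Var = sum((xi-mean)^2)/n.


Mean = 24.4000
Squared deviations: 338.5600, 11.5600, 243.3600, 29.1600, 134.5600
Sum = 757.2000
Variance = 757.2000/5 = 151.4400

Variance = 151.4400


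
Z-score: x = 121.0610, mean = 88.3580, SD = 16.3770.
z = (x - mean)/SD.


z = (121.0610 - 88.3580)/16.3770
= 32.7030/16.3770
= 1.9969

z = 1.9969


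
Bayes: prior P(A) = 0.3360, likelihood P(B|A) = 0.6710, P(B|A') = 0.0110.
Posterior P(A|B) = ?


P(B) = P(B|A)*P(A) + P(B|A')*P(A')
= 0.6710*0.3360 + 0.0110*0.6640
= 0.225456 + 0.007304 = 0.232760
P(A|B) = 0.225456/0.232760 = 0.9686

P(A|B) = 0.9686


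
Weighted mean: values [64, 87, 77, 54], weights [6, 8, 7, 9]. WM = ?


Numerator = 64*6 + 87*8 + 77*7 + 54*9 = 2105
Denominator = 6 + 8 + 7 + 9 = 30
WM = 2105/30 = 70.1667

WM = 70.1667


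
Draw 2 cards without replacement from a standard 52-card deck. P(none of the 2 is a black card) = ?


P(no black cards) = (26/52) × (25/51)
= 0.2451

P = 0.2451


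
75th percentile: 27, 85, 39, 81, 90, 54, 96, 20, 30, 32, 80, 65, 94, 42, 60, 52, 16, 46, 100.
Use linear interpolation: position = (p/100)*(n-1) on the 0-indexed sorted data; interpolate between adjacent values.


Sorted: 16, 20, 27, 30, 32, 39, 42, 46, 52, 54, 60, 65, 80, 81, 85, 90, 94, 96, 100
n = 19
Index = 75/100 * 18 = 13.5000
Lower = data[13] = 81, Upper = data[14] = 85
P75 = 81 + 0.5000*(4) = 83.0000

P75 = 83.0000


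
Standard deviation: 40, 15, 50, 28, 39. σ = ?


Mean = 34.4000
Variance = 142.6400
SD = sqrt(142.6400) = 11.9432

SD = 11.9432
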